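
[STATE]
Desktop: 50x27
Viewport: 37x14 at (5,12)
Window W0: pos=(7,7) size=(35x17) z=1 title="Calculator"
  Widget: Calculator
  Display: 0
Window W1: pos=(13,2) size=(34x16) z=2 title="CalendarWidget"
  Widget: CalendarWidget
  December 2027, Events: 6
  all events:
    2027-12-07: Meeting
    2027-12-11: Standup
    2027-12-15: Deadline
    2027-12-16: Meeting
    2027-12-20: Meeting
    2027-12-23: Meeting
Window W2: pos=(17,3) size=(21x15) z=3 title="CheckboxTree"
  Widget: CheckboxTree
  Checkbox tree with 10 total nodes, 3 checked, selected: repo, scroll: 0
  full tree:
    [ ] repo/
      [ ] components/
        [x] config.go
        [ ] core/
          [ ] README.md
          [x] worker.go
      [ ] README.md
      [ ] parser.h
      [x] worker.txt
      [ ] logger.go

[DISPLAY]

  ┃│ 7 │┃   ┃   [ ] README.md   ┃    
  ┃├───┼┃   ┃   [ ] parser.h    ┃    
  ┃│ 4 │┃   ┃   [x] worker.txt  ┃    
  ┃├───┼┃   ┃   [ ] logger.go   ┃    
  ┃│ 1 │┃   ┃                   ┃    
  ┃├───┼┗━━━┗━━━━━━━━━━━━━━━━━━━┛━━━━
  ┃│ 0 │ . │ = │ + │                ┃
  ┃├───┼───┼───┼───┤                ┃
  ┃│ C │ MC│ MR│ M+│                ┃
  ┃└───┴───┴───┴───┘                ┃
  ┃                                 ┃
  ┗━━━━━━━━━━━━━━━━━━━━━━━━━━━━━━━━━┛
                                     
                                     


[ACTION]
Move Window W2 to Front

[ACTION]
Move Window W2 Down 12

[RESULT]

  ┃│ 7 │┃   ┏━━━━━━━━━━━━━━━━━━━┓    
  ┃├───┼┃   ┃ CheckboxTree      ┃    
  ┃│ 4 │┃   ┠───────────────────┨    
  ┃├───┼┃   ┃>[-] repo/         ┃    
  ┃│ 1 │┃   ┃   [-] components/ ┃    
  ┃├───┼┗━━━┃     [x] config.go ┃━━━━
  ┃│ 0 │ . │┃     [-] core/     ┃   ┃
  ┃├───┼───┼┃       [ ] README.m┃   ┃
  ┃│ C │ MC│┃       [x] worker.g┃   ┃
  ┃└───┴───┴┃   [ ] README.md   ┃   ┃
  ┃         ┃   [ ] parser.h    ┃   ┃
  ┗━━━━━━━━━┃   [x] worker.txt  ┃━━━┛
            ┃   [ ] logger.go   ┃    
            ┃                   ┃    


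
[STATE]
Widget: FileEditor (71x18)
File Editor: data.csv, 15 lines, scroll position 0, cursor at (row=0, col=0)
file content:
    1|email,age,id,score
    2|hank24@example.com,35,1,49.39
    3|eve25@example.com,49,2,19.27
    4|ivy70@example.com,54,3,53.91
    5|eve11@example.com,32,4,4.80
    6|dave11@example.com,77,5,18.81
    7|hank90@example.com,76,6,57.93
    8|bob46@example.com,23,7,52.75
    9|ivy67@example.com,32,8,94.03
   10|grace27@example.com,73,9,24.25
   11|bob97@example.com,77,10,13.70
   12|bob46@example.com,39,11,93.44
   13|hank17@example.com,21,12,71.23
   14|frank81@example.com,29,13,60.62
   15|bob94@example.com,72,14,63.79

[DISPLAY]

█mail,age,id,score                                                    ▲
hank24@example.com,35,1,49.39                                         █
eve25@example.com,49,2,19.27                                          ░
ivy70@example.com,54,3,53.91                                          ░
eve11@example.com,32,4,4.80                                           ░
dave11@example.com,77,5,18.81                                         ░
hank90@example.com,76,6,57.93                                         ░
bob46@example.com,23,7,52.75                                          ░
ivy67@example.com,32,8,94.03                                          ░
grace27@example.com,73,9,24.25                                        ░
bob97@example.com,77,10,13.70                                         ░
bob46@example.com,39,11,93.44                                         ░
hank17@example.com,21,12,71.23                                        ░
frank81@example.com,29,13,60.62                                       ░
bob94@example.com,72,14,63.79                                         ░
                                                                      ░
                                                                      ░
                                                                      ▼


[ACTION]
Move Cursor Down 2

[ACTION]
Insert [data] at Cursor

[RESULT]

email,age,id,score                                                    ▲
hank24@example.com,35,1,49.39                                         █
data█ve25@example.com,49,2,19.27                                      ░
ivy70@example.com,54,3,53.91                                          ░
eve11@example.com,32,4,4.80                                           ░
dave11@example.com,77,5,18.81                                         ░
hank90@example.com,76,6,57.93                                         ░
bob46@example.com,23,7,52.75                                          ░
ivy67@example.com,32,8,94.03                                          ░
grace27@example.com,73,9,24.25                                        ░
bob97@example.com,77,10,13.70                                         ░
bob46@example.com,39,11,93.44                                         ░
hank17@example.com,21,12,71.23                                        ░
frank81@example.com,29,13,60.62                                       ░
bob94@example.com,72,14,63.79                                         ░
                                                                      ░
                                                                      ░
                                                                      ▼


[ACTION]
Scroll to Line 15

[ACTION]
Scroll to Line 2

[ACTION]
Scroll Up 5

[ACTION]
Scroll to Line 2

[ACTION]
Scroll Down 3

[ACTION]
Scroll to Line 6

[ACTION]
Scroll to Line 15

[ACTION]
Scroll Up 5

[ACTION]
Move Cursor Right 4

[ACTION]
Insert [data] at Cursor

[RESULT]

email,age,id,score                                                    ▲
hank24@example.com,35,1,49.39                                         █
dataeve2data█@example.com,49,2,19.27                                  ░
ivy70@example.com,54,3,53.91                                          ░
eve11@example.com,32,4,4.80                                           ░
dave11@example.com,77,5,18.81                                         ░
hank90@example.com,76,6,57.93                                         ░
bob46@example.com,23,7,52.75                                          ░
ivy67@example.com,32,8,94.03                                          ░
grace27@example.com,73,9,24.25                                        ░
bob97@example.com,77,10,13.70                                         ░
bob46@example.com,39,11,93.44                                         ░
hank17@example.com,21,12,71.23                                        ░
frank81@example.com,29,13,60.62                                       ░
bob94@example.com,72,14,63.79                                         ░
                                                                      ░
                                                                      ░
                                                                      ▼


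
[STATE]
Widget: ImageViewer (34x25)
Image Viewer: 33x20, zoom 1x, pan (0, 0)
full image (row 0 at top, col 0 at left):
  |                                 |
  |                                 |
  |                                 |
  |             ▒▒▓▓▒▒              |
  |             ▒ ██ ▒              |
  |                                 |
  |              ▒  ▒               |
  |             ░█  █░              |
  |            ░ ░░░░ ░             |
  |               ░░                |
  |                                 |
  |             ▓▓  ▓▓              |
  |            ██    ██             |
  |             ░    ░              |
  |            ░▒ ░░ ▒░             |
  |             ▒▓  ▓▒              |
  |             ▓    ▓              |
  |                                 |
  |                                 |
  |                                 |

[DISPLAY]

                                  
                                  
                                  
             ▒▒▓▓▒▒               
             ▒ ██ ▒               
                                  
              ▒  ▒                
             ░█  █░               
            ░ ░░░░ ░              
               ░░                 
                                  
             ▓▓  ▓▓               
            ██    ██              
             ░    ░               
            ░▒ ░░ ▒░              
             ▒▓  ▓▒               
             ▓    ▓               
                                  
                                  
                                  
                                  
                                  
                                  
                                  
                                  


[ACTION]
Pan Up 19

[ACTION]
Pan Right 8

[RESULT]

                                  
                                  
                                  
     ▒▒▓▓▒▒                       
     ▒ ██ ▒                       
                                  
      ▒  ▒                        
     ░█  █░                       
    ░ ░░░░ ░                      
       ░░                         
                                  
     ▓▓  ▓▓                       
    ██    ██                      
     ░    ░                       
    ░▒ ░░ ▒░                      
     ▒▓  ▓▒                       
     ▓    ▓                       
                                  
                                  
                                  
                                  
                                  
                                  
                                  
                                  


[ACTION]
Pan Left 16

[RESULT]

                                  
                                  
                                  
             ▒▒▓▓▒▒               
             ▒ ██ ▒               
                                  
              ▒  ▒                
             ░█  █░               
            ░ ░░░░ ░              
               ░░                 
                                  
             ▓▓  ▓▓               
            ██    ██              
             ░    ░               
            ░▒ ░░ ▒░              
             ▒▓  ▓▒               
             ▓    ▓               
                                  
                                  
                                  
                                  
                                  
                                  
                                  
                                  


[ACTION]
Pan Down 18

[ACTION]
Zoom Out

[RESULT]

                                  
                                  
                                  
                                  
                                  
                                  
                                  
                                  
                                  
                                  
                                  
                                  
                                  
                                  
                                  
                                  
                                  
                                  
                                  
                                  
                                  
                                  
                                  
                                  
                                  


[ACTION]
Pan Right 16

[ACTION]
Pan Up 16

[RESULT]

                                  
▓▒▒                               
█ ▒                               
                                  
 ▒                                
 █░                               
░░ ░                              
░                                 
                                  
 ▓▓                               
  ██                              
  ░                               
░ ▒░                              
 ▓▒                               
  ▓                               
                                  
                                  
                                  
                                  
                                  
                                  
                                  
                                  
                                  
                                  


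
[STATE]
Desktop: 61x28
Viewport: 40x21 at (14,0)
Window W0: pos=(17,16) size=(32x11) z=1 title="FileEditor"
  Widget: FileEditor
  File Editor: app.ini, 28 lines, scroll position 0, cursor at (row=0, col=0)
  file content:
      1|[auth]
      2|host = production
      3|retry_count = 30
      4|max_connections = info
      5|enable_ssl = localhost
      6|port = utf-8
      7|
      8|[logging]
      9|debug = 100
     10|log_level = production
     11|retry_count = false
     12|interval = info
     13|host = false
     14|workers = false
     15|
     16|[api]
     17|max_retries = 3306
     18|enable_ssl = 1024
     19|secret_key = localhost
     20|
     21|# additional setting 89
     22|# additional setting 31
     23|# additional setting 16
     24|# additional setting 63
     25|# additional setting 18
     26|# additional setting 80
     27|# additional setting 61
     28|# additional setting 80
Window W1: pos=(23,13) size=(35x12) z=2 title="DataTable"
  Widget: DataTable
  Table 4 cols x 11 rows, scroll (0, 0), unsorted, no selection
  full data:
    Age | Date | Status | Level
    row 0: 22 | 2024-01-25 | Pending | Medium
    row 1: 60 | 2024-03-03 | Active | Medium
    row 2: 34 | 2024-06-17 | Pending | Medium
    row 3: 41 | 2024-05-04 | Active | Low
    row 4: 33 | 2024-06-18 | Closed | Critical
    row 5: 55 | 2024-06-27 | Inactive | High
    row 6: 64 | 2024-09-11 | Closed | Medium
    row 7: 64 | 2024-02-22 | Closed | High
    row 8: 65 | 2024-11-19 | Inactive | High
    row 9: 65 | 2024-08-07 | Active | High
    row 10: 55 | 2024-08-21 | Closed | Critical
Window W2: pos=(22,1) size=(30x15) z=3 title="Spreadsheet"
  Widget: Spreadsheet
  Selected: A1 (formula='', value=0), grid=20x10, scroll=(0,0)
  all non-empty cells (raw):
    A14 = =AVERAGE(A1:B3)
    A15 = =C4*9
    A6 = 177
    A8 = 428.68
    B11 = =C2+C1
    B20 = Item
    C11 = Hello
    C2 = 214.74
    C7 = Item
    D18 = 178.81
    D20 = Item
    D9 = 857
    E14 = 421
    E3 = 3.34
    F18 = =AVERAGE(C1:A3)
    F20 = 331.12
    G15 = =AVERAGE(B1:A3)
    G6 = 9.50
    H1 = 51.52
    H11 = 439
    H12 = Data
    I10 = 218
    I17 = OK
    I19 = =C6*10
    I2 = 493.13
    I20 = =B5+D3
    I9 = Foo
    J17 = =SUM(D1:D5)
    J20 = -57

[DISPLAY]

                                        
        ┏━━━━━━━━━━━━━━━━━━━━━━━━━━━━┓  
        ┃ Spreadsheet                ┃  
        ┠────────────────────────────┨  
        ┃A1:                         ┃  
        ┃       A       B       C    ┃  
        ┃----------------------------┃  
        ┃  1      [0]       0       0┃  
        ┃  2        0       0  214.74┃  
        ┃  3        0       0       0┃  
        ┃  4        0       0       0┃  
        ┃  5        0       0       0┃  
        ┃  6      177       0       0┃  
        ┃  7        0       0Item    ┃━━
        ┃  8   428.68       0       0┃  
        ┗━━━━━━━━━━━━━━━━━━━━━━━━━━━━┛──
   ┏━━━━━┃Age│Date      │Status  │Level 
   ┃ File┃───┼──────────┼────────┼──────
   ┠─────┃22 │2024-01-25│Pending │Medium
   ┃█auth┃60 │2024-03-03│Active  │Medium
   ┃host ┃34 │2024-06-17│Pending │Medium


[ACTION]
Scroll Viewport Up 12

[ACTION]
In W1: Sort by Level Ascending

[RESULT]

                                        
        ┏━━━━━━━━━━━━━━━━━━━━━━━━━━━━┓  
        ┃ Spreadsheet                ┃  
        ┠────────────────────────────┨  
        ┃A1:                         ┃  
        ┃       A       B       C    ┃  
        ┃----------------------------┃  
        ┃  1      [0]       0       0┃  
        ┃  2        0       0  214.74┃  
        ┃  3        0       0       0┃  
        ┃  4        0       0       0┃  
        ┃  5        0       0       0┃  
        ┃  6      177       0       0┃  
        ┃  7        0       0Item    ┃━━
        ┃  8   428.68       0       0┃  
        ┗━━━━━━━━━━━━━━━━━━━━━━━━━━━━┛──
   ┏━━━━━┃Age│Date      │Status  │Level 
   ┃ File┃───┼──────────┼────────┼──────
   ┠─────┃33 │2024-06-18│Closed  │Critic
   ┃█auth┃55 │2024-08-21│Closed  │Critic
   ┃host ┃55 │2024-06-27│Inactive│High  


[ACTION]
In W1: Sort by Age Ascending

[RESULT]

                                        
        ┏━━━━━━━━━━━━━━━━━━━━━━━━━━━━┓  
        ┃ Spreadsheet                ┃  
        ┠────────────────────────────┨  
        ┃A1:                         ┃  
        ┃       A       B       C    ┃  
        ┃----------------------------┃  
        ┃  1      [0]       0       0┃  
        ┃  2        0       0  214.74┃  
        ┃  3        0       0       0┃  
        ┃  4        0       0       0┃  
        ┃  5        0       0       0┃  
        ┃  6      177       0       0┃  
        ┃  7        0       0Item    ┃━━
        ┃  8   428.68       0       0┃  
        ┗━━━━━━━━━━━━━━━━━━━━━━━━━━━━┛──
   ┏━━━━━┃Ag▲│Date      │Status  │Level 
   ┃ File┃───┼──────────┼────────┼──────
   ┠─────┃22 │2024-01-25│Pending │Medium
   ┃█auth┃33 │2024-06-18│Closed  │Critic
   ┃host ┃34 │2024-06-17│Pending │Medium


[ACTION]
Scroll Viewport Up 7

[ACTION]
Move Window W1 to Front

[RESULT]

                                        
        ┏━━━━━━━━━━━━━━━━━━━━━━━━━━━━┓  
        ┃ Spreadsheet                ┃  
        ┠────────────────────────────┨  
        ┃A1:                         ┃  
        ┃       A       B       C    ┃  
        ┃----------------------------┃  
        ┃  1      [0]       0       0┃  
        ┃  2        0       0  214.74┃  
        ┃  3        0       0       0┃  
        ┃  4        0       0       0┃  
        ┃  5        0       0       0┃  
        ┃  6      177       0       0┃  
        ┃┏━━━━━━━━━━━━━━━━━━━━━━━━━━━━━━
        ┃┃ DataTable                    
        ┗┠──────────────────────────────
   ┏━━━━━┃Ag▲│Date      │Status  │Level 
   ┃ File┃───┼──────────┼────────┼──────
   ┠─────┃22 │2024-01-25│Pending │Medium
   ┃█auth┃33 │2024-06-18│Closed  │Critic
   ┃host ┃34 │2024-06-17│Pending │Medium


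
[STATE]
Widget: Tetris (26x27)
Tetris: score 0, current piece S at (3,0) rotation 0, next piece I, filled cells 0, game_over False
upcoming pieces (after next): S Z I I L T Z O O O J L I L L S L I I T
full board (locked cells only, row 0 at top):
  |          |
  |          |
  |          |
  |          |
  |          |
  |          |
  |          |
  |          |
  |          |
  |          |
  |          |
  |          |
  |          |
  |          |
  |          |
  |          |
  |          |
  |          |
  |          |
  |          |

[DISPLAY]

    ░░    │Next:          
   ░░     │████           
          │               
          │               
          │               
          │               
          │Score:         
          │0              
          │               
          │               
          │               
          │               
          │               
          │               
          │               
          │               
          │               
          │               
          │               
          │               
          │               
          │               
          │               
          │               
          │               
          │               
          │               


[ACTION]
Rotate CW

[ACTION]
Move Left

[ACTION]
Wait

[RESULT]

          │Next:          
  ░       │████           
  ░░      │               
   ░      │               
          │               
          │               
          │Score:         
          │0              
          │               
          │               
          │               
          │               
          │               
          │               
          │               
          │               
          │               
          │               
          │               
          │               
          │               
          │               
          │               
          │               
          │               
          │               
          │               


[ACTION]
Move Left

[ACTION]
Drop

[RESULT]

          │Next:          
          │████           
 ░        │               
 ░░       │               
  ░       │               
          │               
          │Score:         
          │0              
          │               
          │               
          │               
          │               
          │               
          │               
          │               
          │               
          │               
          │               
          │               
          │               
          │               
          │               
          │               
          │               
          │               
          │               
          │               


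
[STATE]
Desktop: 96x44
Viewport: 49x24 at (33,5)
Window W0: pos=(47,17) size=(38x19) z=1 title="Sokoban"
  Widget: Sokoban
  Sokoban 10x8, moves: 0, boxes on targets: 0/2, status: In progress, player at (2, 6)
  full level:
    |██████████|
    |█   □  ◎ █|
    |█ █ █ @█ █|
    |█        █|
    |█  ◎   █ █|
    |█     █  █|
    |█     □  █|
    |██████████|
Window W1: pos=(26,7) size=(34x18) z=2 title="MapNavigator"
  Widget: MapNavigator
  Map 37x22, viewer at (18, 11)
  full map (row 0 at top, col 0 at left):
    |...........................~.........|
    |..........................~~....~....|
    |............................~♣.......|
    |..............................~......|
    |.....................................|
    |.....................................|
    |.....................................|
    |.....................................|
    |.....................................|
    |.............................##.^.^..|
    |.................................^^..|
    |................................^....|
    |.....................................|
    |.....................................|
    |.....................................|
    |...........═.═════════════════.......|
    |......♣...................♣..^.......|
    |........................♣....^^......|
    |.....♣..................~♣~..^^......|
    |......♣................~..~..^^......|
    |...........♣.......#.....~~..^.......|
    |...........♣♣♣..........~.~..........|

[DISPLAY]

                                                 
                                                 
━━━━━━━━━━━━━━━━━━━━━━━━━━┓                      
vigator                   ┃                      
──────────────────────────┨                      
..........................┃                      
..........................┃                      
..........................┃                      
..........................┃                      
..........................┃                      
.....................##.^.┃                      
.........................^┃                      
..........@.............^.┃━━━━━━━━━━━━━━━━━━━━━━
..........................┃                      
..........................┃──────────────────────
..........................┃                      
...═.═════════════════....┃                      
..................♣..^....┃                      
................♣....^^...┃                      
━━━━━━━━━━━━━━━━━━━━━━━━━━┛                      
              ┃█     █  █                        
              ┃█     □  █                        
              ┃██████████                        
              ┃Moves: 0  0/2                     


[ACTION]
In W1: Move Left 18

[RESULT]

                                                 
                                                 
━━━━━━━━━━━━━━━━━━━━━━━━━━┓                      
vigator                   ┃                      
──────────────────────────┨                      
          ................┃                      
          ................┃                      
          ................┃                      
          ................┃                      
          ................┃                      
          ................┃                      
          ................┃                      
          @...............┃━━━━━━━━━━━━━━━━━━━━━━
          ................┃                      
          ................┃──────────────────────
          ................┃                      
          ...........═.═══┃                      
          ......♣.........┃                      
          ................┃                      
━━━━━━━━━━━━━━━━━━━━━━━━━━┛                      
              ┃█     █  █                        
              ┃█     □  █                        
              ┃██████████                        
              ┃Moves: 0  0/2                     


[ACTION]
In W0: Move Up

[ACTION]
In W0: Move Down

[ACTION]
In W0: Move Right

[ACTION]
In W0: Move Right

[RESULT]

                                                 
                                                 
━━━━━━━━━━━━━━━━━━━━━━━━━━┓                      
vigator                   ┃                      
──────────────────────────┨                      
          ................┃                      
          ................┃                      
          ................┃                      
          ................┃                      
          ................┃                      
          ................┃                      
          ................┃                      
          @...............┃━━━━━━━━━━━━━━━━━━━━━━
          ................┃                      
          ................┃──────────────────────
          ................┃                      
          ...........═.═══┃                      
          ......♣.........┃                      
          ................┃                      
━━━━━━━━━━━━━━━━━━━━━━━━━━┛                      
              ┃█     █  █                        
              ┃█     □  █                        
              ┃██████████                        
              ┃Moves: 2  0/2                     


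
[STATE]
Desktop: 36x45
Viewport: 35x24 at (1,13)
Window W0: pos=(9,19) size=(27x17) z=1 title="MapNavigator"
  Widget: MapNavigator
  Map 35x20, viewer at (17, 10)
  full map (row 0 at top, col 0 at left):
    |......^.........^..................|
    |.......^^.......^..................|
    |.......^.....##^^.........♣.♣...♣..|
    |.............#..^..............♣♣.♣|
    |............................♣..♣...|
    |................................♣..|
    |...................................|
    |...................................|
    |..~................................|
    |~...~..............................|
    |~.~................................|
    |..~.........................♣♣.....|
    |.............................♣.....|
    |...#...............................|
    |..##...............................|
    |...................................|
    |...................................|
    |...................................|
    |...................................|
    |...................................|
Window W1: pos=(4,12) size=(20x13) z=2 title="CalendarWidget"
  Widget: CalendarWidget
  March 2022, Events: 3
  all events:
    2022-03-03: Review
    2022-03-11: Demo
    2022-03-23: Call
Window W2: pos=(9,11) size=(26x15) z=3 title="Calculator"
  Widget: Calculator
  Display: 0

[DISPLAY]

   ┃ Cal┠────────────────────────┨ 
   ┠────┃                       0┃ 
   ┃    ┃┌───┬───┬───┬───┐       ┃ 
   ┃Mo T┃│ 7 │ 8 │ 9 │ ÷ │       ┃ 
   ┃    ┃├───┼───┼───┼───┤       ┃ 
   ┃ 7  ┃│ 4 │ 5 │ 6 │ × │       ┃ 
   ┃14 1┃├───┼───┼───┼───┤       ┃┓
   ┃21 2┃│ 1 │ 2 │ 3 │ - │       ┃┃
   ┃28 2┃├───┼───┼───┼───┤       ┃┨
   ┃    ┃│ 0 │ . │ = │ + │       ┃┃
   ┃    ┃├───┼───┼───┼───┤       ┃┃
   ┗━━━━┃│ C │ MC│ MR│ M+│       ┃┃
        ┗━━━━━━━━━━━━━━━━━━━━━━━━┛┃
        ┃.........................┃
        ┃.........................┃
        ┃............@............┃
        ┃.......................♣♣┃
        ┃........................♣┃
        ┃.........................┃
        ┃.........................┃
        ┃.........................┃
        ┃.........................┃
        ┗━━━━━━━━━━━━━━━━━━━━━━━━━┛
                                   


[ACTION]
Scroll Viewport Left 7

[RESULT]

    ┃ Cal┠────────────────────────┨
    ┠────┃                       0┃
    ┃    ┃┌───┬───┬───┬───┐       ┃
    ┃Mo T┃│ 7 │ 8 │ 9 │ ÷ │       ┃
    ┃    ┃├───┼───┼───┼───┤       ┃
    ┃ 7  ┃│ 4 │ 5 │ 6 │ × │       ┃
    ┃14 1┃├───┼───┼───┼───┤       ┃
    ┃21 2┃│ 1 │ 2 │ 3 │ - │       ┃
    ┃28 2┃├───┼───┼───┼───┤       ┃
    ┃    ┃│ 0 │ . │ = │ + │       ┃
    ┃    ┃├───┼───┼───┼───┤       ┃
    ┗━━━━┃│ C │ MC│ MR│ M+│       ┃
         ┗━━━━━━━━━━━━━━━━━━━━━━━━┛
         ┃.........................
         ┃.........................
         ┃............@............
         ┃.......................♣♣
         ┃........................♣
         ┃.........................
         ┃.........................
         ┃.........................
         ┃.........................
         ┗━━━━━━━━━━━━━━━━━━━━━━━━━
                                   


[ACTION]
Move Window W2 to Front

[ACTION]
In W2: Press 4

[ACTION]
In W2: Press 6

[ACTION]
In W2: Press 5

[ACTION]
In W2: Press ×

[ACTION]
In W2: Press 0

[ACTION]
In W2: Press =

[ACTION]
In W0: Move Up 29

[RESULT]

    ┃ Cal┠────────────────────────┨
    ┠────┃                       0┃
    ┃    ┃┌───┬───┬───┬───┐       ┃
    ┃Mo T┃│ 7 │ 8 │ 9 │ ÷ │       ┃
    ┃    ┃├───┼───┼───┼───┤       ┃
    ┃ 7  ┃│ 4 │ 5 │ 6 │ × │       ┃
    ┃14 1┃├───┼───┼───┼───┤       ┃
    ┃21 2┃│ 1 │ 2 │ 3 │ - │       ┃
    ┃28 2┃├───┼───┼───┼───┤       ┃
    ┃    ┃│ 0 │ . │ = │ + │       ┃
    ┃    ┃├───┼───┼───┼───┤       ┃
    ┗━━━━┃│ C │ MC│ MR│ M+│       ┃
         ┗━━━━━━━━━━━━━━━━━━━━━━━━┛
         ┃                         
         ┃                         
         ┃.^.........^@............
         ┃..^^.......^.............
         ┃..^.....##^^.........♣.♣.
         ┃........#..^.............
         ┃.......................♣.
         ┃.........................
         ┃.........................
         ┗━━━━━━━━━━━━━━━━━━━━━━━━━
                                   


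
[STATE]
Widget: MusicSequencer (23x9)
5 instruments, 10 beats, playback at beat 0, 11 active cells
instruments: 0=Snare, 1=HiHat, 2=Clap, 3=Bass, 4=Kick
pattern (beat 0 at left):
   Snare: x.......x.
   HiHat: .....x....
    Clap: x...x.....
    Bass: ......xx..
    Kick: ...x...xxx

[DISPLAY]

      ▼123456789       
 Snare█·······█·       
 HiHat·····█····       
  Clap█···█·····       
  Bass······██··       
  Kick···█···███       
                       
                       
                       


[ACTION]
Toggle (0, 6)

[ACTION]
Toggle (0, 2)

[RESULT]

      ▼123456789       
 Snare█·█···█·█·       
 HiHat·····█····       
  Clap█···█·····       
  Bass······██··       
  Kick···█···███       
                       
                       
                       


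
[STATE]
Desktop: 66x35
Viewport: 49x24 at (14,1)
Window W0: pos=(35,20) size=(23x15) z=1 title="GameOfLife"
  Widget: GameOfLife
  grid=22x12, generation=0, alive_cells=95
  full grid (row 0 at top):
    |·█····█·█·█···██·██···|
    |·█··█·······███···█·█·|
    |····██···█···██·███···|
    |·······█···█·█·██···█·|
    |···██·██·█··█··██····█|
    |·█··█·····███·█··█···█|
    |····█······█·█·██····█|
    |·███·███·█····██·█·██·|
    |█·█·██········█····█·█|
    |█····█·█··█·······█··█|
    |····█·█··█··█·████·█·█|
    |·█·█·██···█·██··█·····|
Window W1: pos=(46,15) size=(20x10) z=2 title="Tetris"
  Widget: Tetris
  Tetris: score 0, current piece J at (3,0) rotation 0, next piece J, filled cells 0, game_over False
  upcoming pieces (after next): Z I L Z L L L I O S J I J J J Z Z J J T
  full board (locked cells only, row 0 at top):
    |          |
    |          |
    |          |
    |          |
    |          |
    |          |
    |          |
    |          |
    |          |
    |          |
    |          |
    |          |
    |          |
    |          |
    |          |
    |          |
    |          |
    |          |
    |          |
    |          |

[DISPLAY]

                                                 
                                                 
                                                 
                                                 
                                                 
                                                 
                                                 
                                                 
                                                 
                                                 
                                                 
                                                 
                                                 
                                                 
                                ┏━━━━━━━━━━━━━━━━
                                ┃ Tetris         
                                ┠────────────────
                                ┃                
                                ┃                
                     ┏━━━━━━━━━━┃                
                     ┃ GameOfLif┃                
                     ┠──────────┃                
                     ┃Gen: 0    ┃                
                     ┃·█··█·····┗━━━━━━━━━━━━━━━━


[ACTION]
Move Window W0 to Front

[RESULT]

                                                 
                                                 
                                                 
                                                 
                                                 
                                                 
                                                 
                                                 
                                                 
                                                 
                                                 
                                                 
                                                 
                                                 
                                ┏━━━━━━━━━━━━━━━━
                                ┃ Tetris         
                                ┠────────────────
                                ┃                
                                ┃                
                     ┏━━━━━━━━━━━━━━━━━━━━━┓     
                     ┃ GameOfLife          ┃     
                     ┠─────────────────────┨     
                     ┃Gen: 0               ┃     
                     ┃·█··█·······███···█·█┃━━━━━


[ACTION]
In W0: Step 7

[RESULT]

                                                 
                                                 
                                                 
                                                 
                                                 
                                                 
                                                 
                                                 
                                                 
                                                 
                                                 
                                                 
                                                 
                                                 
                                ┏━━━━━━━━━━━━━━━━
                                ┃ Tetris         
                                ┠────────────────
                                ┃                
                                ┃                
                     ┏━━━━━━━━━━━━━━━━━━━━━┓     
                     ┃ GameOfLife          ┃     
                     ┠─────────────────────┨     
                     ┃Gen: 7               ┃     
                     ┃··█···█··············┃━━━━━


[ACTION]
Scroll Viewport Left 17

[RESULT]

                                                 
                                                 
                                                 
                                                 
                                                 
                                                 
                                                 
                                                 
                                                 
                                                 
                                                 
                                                 
                                                 
                                                 
                                              ┏━━
                                              ┃ T
                                              ┠──
                                              ┃  
                                              ┃  
                                   ┏━━━━━━━━━━━━━
                                   ┃ GameOfLife  
                                   ┠─────────────
                                   ┃Gen: 7       
                                   ┃··█···█······
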